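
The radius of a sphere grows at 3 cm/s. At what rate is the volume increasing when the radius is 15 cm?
2700π cm³/s

V = (4/3)πr³
dV/dt = dV/dr · dr/dt = 4πr² · 3
At r = 15: dV/dt = 2700π cm³/s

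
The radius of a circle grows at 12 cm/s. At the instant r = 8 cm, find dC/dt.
24π cm/s

C = 2πr
dC/dt = 2π · dr/dt = 2π · 12 = 24π cm/s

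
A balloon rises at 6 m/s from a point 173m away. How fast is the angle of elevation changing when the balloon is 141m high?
0.020839 rad/s

tan(θ) = y/173
sec²(θ) · dθ/dt = (1/173) · dy/dt
dθ/dt = cos²(θ)/173 · 6 = 173/(173² + 141²) · 6
dθ/dt = 0.020839 rad/s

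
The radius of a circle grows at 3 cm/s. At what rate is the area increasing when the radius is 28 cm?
168π cm²/s

A = πr²
dA/dt = 2πr · dr/dt = 2π(28)(3) = 168π cm²/s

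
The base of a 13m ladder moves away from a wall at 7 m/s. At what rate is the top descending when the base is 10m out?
70√69/69 ≈ 8.427 m/s

x² + y² = 13²
2x·dx/dt + 2y·dy/dt = 0
dy/dt = -x/y · dx/dt = -10/√69 · 7 = -70√69/69 m/s
The top is descending at 70√69/69 ≈ 8.427 m/s.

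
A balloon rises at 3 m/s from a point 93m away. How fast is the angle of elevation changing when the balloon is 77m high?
0.019138 rad/s

tan(θ) = y/93
sec²(θ) · dθ/dt = (1/93) · dy/dt
dθ/dt = cos²(θ)/93 · 3 = 93/(93² + 77²) · 3
dθ/dt = 0.019138 rad/s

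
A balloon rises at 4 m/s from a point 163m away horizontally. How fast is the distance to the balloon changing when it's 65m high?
130√30794/15397 ≈ 1.482 m/s

z² = 163² + y²
z = √(163² + 65²) = √30794
dz/dt = y/z · dy/dt = 65/√30794 · 4 = 130√30794/15397 ≈ 1.482 m/s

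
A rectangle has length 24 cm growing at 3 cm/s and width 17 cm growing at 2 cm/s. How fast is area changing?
99 cm²/s

A = lw
dA/dt = w·dl/dt + l·dw/dt = 17·3 + 24·2 = 99 cm²/s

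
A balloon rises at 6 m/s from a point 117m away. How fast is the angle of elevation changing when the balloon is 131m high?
0.022755 rad/s

tan(θ) = y/117
sec²(θ) · dθ/dt = (1/117) · dy/dt
dθ/dt = cos²(θ)/117 · 6 = 117/(117² + 131²) · 6
dθ/dt = 0.022755 rad/s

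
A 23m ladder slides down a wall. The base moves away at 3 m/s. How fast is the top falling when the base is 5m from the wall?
5√14/28 ≈ 0.6682 m/s

x² + y² = 23²
2x·dx/dt + 2y·dy/dt = 0
dy/dt = -x/y · dx/dt = -5/(6√14) · 3 = -5√14/28 m/s
The top is descending at 5√14/28 ≈ 0.6682 m/s.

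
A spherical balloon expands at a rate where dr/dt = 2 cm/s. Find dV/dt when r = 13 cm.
1352π cm³/s

V = (4/3)πr³
dV/dt = dV/dr · dr/dt = 4πr² · 2
At r = 13: dV/dt = 1352π cm³/s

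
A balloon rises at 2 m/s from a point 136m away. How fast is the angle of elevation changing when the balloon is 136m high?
0.007353 rad/s

tan(θ) = y/136
sec²(θ) · dθ/dt = (1/136) · dy/dt
dθ/dt = cos²(θ)/136 · 2 = 136/(136² + 136²) · 2
dθ/dt = 0.007353 rad/s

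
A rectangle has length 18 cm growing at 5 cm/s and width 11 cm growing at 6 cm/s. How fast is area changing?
163 cm²/s

A = lw
dA/dt = w·dl/dt + l·dw/dt = 11·5 + 18·6 = 163 cm²/s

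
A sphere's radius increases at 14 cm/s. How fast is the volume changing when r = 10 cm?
5600π cm³/s

V = (4/3)πr³
dV/dt = dV/dr · dr/dt = 4πr² · 14
At r = 10: dV/dt = 5600π cm³/s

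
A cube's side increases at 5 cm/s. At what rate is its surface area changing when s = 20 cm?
1200 cm²/s

A = 6s²
dA/dt = 12s · ds/dt = 12·20·5 = 1200 cm²/s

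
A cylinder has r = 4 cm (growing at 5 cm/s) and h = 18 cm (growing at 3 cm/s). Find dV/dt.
768π cm³/s

V = πr²h
dV/dt = 2πrh·dr/dt + πr²·dh/dt
= 2π(4)(18)(5) + π(4)²(3)
= 768π cm³/s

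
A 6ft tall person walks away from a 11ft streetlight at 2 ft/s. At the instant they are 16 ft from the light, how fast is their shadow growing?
12/5 ft/s

By similar triangles: 11/(x+s) = 6/s
Solving: s = 6x/5
ds/dt = 6/5 · dx/dt = 6/5 · 2 = 12/5 ft/s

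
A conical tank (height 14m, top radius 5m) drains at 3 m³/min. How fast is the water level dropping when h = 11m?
588/(3025π) ≈ 0.06187 m/min

r/h = 5/14, so r = (5/14)h
V = (1/3)πr²h = (1/3)π((5/14)h)²h = (25/588)πh³
dV/dh = (25/196)πh²
dh/dt = (dV/dt)/(dV/dh) = -3/((25/196)π·11²) = -588/(3025π) m/min
The level is dropping at 588/(3025π) ≈ 0.06187 m/min.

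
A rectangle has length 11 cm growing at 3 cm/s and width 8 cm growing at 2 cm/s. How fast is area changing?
46 cm²/s

A = lw
dA/dt = w·dl/dt + l·dw/dt = 8·3 + 11·2 = 46 cm²/s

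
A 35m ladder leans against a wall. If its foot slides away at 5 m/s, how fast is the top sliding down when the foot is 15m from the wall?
3√10/4 ≈ 2.372 m/s

x² + y² = 35²
2x·dx/dt + 2y·dy/dt = 0
dy/dt = -x/y · dx/dt = -15/(10√10) · 5 = -3√10/4 m/s
The top is descending at 3√10/4 ≈ 2.372 m/s.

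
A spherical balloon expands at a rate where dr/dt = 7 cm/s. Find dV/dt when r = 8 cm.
1792π cm³/s

V = (4/3)πr³
dV/dt = dV/dr · dr/dt = 4πr² · 7
At r = 8: dV/dt = 1792π cm³/s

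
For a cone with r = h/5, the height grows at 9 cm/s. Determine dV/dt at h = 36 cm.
11664π/25 cm³/s

V = (1/3)π(h/5)²h = πh³/75
dV/dt = πh²/25 · 9
At h = 36: dV/dt = 11664π/25 cm³/s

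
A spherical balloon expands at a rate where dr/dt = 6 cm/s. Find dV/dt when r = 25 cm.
15000π cm³/s

V = (4/3)πr³
dV/dt = dV/dr · dr/dt = 4πr² · 6
At r = 25: dV/dt = 15000π cm³/s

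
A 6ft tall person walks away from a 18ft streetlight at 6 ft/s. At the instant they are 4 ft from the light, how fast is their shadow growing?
3 ft/s

By similar triangles: 18/(x+s) = 6/s
Solving: s = 6x/12
ds/dt = 6/12 · dx/dt = 1/2 · 6 = 3 ft/s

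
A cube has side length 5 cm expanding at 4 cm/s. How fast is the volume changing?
300 cm³/s

V = s³
dV/dt = 3s² · ds/dt = 3·5²·4 = 300 cm³/s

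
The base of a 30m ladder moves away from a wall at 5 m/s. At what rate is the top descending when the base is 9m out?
15√91/91 ≈ 1.572 m/s

x² + y² = 30²
2x·dx/dt + 2y·dy/dt = 0
dy/dt = -x/y · dx/dt = -9/(3√91) · 5 = -15√91/91 m/s
The top is descending at 15√91/91 ≈ 1.572 m/s.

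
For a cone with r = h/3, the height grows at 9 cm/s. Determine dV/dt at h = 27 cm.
729π cm³/s

V = (1/3)π(h/3)²h = πh³/27
dV/dt = πh²/9 · 9
At h = 27: dV/dt = 729π cm³/s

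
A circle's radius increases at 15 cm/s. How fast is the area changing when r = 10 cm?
300π cm²/s

A = πr²
dA/dt = 2πr · dr/dt = 2π(10)(15) = 300π cm²/s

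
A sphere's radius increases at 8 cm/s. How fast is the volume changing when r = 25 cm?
20000π cm³/s

V = (4/3)πr³
dV/dt = dV/dr · dr/dt = 4πr² · 8
At r = 25: dV/dt = 20000π cm³/s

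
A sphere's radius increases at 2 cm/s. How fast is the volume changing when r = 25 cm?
5000π cm³/s

V = (4/3)πr³
dV/dt = dV/dr · dr/dt = 4πr² · 2
At r = 25: dV/dt = 5000π cm³/s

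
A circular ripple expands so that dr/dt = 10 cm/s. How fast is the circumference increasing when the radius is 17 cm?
20π cm/s

C = 2πr
dC/dt = 2π · dr/dt = 2π · 10 = 20π cm/s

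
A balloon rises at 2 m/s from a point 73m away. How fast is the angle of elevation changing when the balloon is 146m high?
0.005479 rad/s

tan(θ) = y/73
sec²(θ) · dθ/dt = (1/73) · dy/dt
dθ/dt = cos²(θ)/73 · 2 = 73/(73² + 146²) · 2
dθ/dt = 0.005479 rad/s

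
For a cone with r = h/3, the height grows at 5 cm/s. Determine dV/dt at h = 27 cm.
405π cm³/s

V = (1/3)π(h/3)²h = πh³/27
dV/dt = πh²/9 · 5
At h = 27: dV/dt = 405π cm³/s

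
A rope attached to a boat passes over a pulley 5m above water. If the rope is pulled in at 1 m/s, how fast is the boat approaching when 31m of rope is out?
31√26/156 ≈ 1.013 m/s

rope² = x² + 5²
x = √(31² - 5²) = 6√26
dx/dt = (rope/x) · d(rope)/dt = (31/(6√26)) · (-1) = -31√26/156 m/s
The boat approaches at 31√26/156 ≈ 1.013 m/s.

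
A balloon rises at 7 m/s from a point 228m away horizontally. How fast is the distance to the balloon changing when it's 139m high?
973√71305/71305 ≈ 3.644 m/s

z² = 228² + y²
z = √(228² + 139²) = √71305
dz/dt = y/z · dy/dt = 139/√71305 · 7 = 973√71305/71305 ≈ 3.644 m/s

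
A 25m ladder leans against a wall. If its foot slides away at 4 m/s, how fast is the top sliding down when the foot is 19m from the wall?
19√66/33 ≈ 4.677 m/s

x² + y² = 25²
2x·dx/dt + 2y·dy/dt = 0
dy/dt = -x/y · dx/dt = -19/(2√66) · 4 = -19√66/33 m/s
The top is descending at 19√66/33 ≈ 4.677 m/s.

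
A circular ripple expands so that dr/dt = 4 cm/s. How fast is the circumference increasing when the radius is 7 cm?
8π cm/s

C = 2πr
dC/dt = 2π · dr/dt = 2π · 4 = 8π cm/s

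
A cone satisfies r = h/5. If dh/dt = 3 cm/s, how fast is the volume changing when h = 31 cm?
2883π/25 cm³/s

V = (1/3)π(h/5)²h = πh³/75
dV/dt = πh²/25 · 3
At h = 31: dV/dt = 2883π/25 cm³/s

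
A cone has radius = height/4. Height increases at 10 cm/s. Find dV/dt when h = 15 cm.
1125π/8 cm³/s

V = (1/3)π(h/4)²h = πh³/48
dV/dt = πh²/16 · 10
At h = 15: dV/dt = 1125π/8 cm³/s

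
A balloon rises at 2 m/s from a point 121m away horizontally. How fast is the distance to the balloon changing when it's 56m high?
112√17777/17777 ≈ 0.84 m/s

z² = 121² + y²
z = √(121² + 56²) = √17777
dz/dt = y/z · dy/dt = 56/√17777 · 2 = 112√17777/17777 ≈ 0.84 m/s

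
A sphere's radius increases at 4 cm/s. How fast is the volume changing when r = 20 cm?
6400π cm³/s

V = (4/3)πr³
dV/dt = dV/dr · dr/dt = 4πr² · 4
At r = 20: dV/dt = 6400π cm³/s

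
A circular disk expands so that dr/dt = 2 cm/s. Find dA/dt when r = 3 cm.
12π cm²/s

A = πr²
dA/dt = 2πr · dr/dt = 2π(3)(2) = 12π cm²/s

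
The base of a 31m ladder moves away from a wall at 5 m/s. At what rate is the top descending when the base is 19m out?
19√6/12 ≈ 3.878 m/s

x² + y² = 31²
2x·dx/dt + 2y·dy/dt = 0
dy/dt = -x/y · dx/dt = -19/(10√6) · 5 = -19√6/12 m/s
The top is descending at 19√6/12 ≈ 3.878 m/s.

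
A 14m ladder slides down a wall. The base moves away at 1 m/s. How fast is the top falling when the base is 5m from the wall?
5√19/57 ≈ 0.3824 m/s

x² + y² = 14²
2x·dx/dt + 2y·dy/dt = 0
dy/dt = -x/y · dx/dt = -5/(3√19) · 1 = -5√19/57 m/s
The top is descending at 5√19/57 ≈ 0.3824 m/s.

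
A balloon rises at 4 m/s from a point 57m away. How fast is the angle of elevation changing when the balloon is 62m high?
0.032144 rad/s

tan(θ) = y/57
sec²(θ) · dθ/dt = (1/57) · dy/dt
dθ/dt = cos²(θ)/57 · 4 = 57/(57² + 62²) · 4
dθ/dt = 0.032144 rad/s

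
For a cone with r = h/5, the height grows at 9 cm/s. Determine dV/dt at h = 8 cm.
576π/25 cm³/s

V = (1/3)π(h/5)²h = πh³/75
dV/dt = πh²/25 · 9
At h = 8: dV/dt = 576π/25 cm³/s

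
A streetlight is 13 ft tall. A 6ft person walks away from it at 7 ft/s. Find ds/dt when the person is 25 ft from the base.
6 ft/s

By similar triangles: 13/(x+s) = 6/s
Solving: s = 6x/7
ds/dt = 6/7 · dx/dt = 6/7 · 7 = 6 ft/s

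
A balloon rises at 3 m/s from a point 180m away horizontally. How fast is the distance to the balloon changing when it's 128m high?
96√3049/3049 ≈ 1.739 m/s

z² = 180² + y²
z = √(180² + 128²) = 4√3049
dz/dt = y/z · dy/dt = 128/(4√3049) · 3 = 96√3049/3049 ≈ 1.739 m/s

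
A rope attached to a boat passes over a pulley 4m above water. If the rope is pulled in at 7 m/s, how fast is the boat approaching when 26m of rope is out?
91√165/165 ≈ 7.084 m/s

rope² = x² + 4²
x = √(26² - 4²) = 2√165
dx/dt = (rope/x) · d(rope)/dt = (26/(2√165)) · (-7) = -91√165/165 m/s
The boat approaches at 91√165/165 ≈ 7.084 m/s.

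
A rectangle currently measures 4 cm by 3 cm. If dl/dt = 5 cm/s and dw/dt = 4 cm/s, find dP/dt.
18 cm/s

P = 2(l + w)
dP/dt = 2(dl/dt + dw/dt) = 2(5 + 4) = 18 cm/s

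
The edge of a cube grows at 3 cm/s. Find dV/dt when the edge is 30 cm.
8100 cm³/s

V = s³
dV/dt = 3s² · ds/dt = 3·30²·3 = 8100 cm³/s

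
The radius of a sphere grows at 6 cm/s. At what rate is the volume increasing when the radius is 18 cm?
7776π cm³/s

V = (4/3)πr³
dV/dt = dV/dr · dr/dt = 4πr² · 6
At r = 18: dV/dt = 7776π cm³/s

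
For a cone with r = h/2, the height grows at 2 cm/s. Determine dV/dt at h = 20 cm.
200π cm³/s

V = (1/3)π(h/2)²h = πh³/12
dV/dt = πh²/4 · 2
At h = 20: dV/dt = 200π cm³/s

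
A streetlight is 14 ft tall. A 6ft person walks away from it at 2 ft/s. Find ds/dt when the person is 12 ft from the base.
3/2 ft/s

By similar triangles: 14/(x+s) = 6/s
Solving: s = 6x/8
ds/dt = 6/8 · dx/dt = 3/4 · 2 = 3/2 ft/s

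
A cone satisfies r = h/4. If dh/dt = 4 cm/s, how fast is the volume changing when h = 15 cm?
225π/4 cm³/s

V = (1/3)π(h/4)²h = πh³/48
dV/dt = πh²/16 · 4
At h = 15: dV/dt = 225π/4 cm³/s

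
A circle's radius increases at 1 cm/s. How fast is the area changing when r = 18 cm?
36π cm²/s

A = πr²
dA/dt = 2πr · dr/dt = 2π(18)(1) = 36π cm²/s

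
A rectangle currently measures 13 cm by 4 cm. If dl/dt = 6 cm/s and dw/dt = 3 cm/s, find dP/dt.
18 cm/s

P = 2(l + w)
dP/dt = 2(dl/dt + dw/dt) = 2(6 + 3) = 18 cm/s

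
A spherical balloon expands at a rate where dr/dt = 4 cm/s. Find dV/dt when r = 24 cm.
9216π cm³/s

V = (4/3)πr³
dV/dt = dV/dr · dr/dt = 4πr² · 4
At r = 24: dV/dt = 9216π cm³/s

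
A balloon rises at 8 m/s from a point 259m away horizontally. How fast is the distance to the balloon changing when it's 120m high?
960√81481/81481 ≈ 3.363 m/s

z² = 259² + y²
z = √(259² + 120²) = √81481
dz/dt = y/z · dy/dt = 120/√81481 · 8 = 960√81481/81481 ≈ 3.363 m/s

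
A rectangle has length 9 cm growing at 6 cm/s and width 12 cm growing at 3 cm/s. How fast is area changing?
99 cm²/s

A = lw
dA/dt = w·dl/dt + l·dw/dt = 12·6 + 9·3 = 99 cm²/s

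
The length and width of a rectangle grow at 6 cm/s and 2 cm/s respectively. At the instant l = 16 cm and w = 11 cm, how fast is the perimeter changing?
16 cm/s

P = 2(l + w)
dP/dt = 2(dl/dt + dw/dt) = 2(6 + 2) = 16 cm/s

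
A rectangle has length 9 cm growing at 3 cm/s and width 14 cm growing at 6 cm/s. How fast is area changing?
96 cm²/s

A = lw
dA/dt = w·dl/dt + l·dw/dt = 14·3 + 9·6 = 96 cm²/s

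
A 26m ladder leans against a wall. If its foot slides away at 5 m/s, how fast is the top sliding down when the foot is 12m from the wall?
30√133/133 ≈ 2.601 m/s

x² + y² = 26²
2x·dx/dt + 2y·dy/dt = 0
dy/dt = -x/y · dx/dt = -12/(2√133) · 5 = -30√133/133 m/s
The top is descending at 30√133/133 ≈ 2.601 m/s.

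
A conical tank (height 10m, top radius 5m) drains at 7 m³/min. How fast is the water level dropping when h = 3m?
28/(9π) ≈ 0.9903 m/min

r/h = 5/10, so r = (1/2)h
V = (1/3)πr²h = (1/3)π((1/2)h)²h = (1/12)πh³
dV/dh = (1/4)πh²
dh/dt = (dV/dt)/(dV/dh) = -7/((1/4)π·3²) = -28/(9π) m/min
The level is dropping at 28/(9π) ≈ 0.9903 m/min.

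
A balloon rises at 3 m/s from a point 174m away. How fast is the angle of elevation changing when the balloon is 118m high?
0.01181 rad/s

tan(θ) = y/174
sec²(θ) · dθ/dt = (1/174) · dy/dt
dθ/dt = cos²(θ)/174 · 3 = 174/(174² + 118²) · 3
dθ/dt = 0.01181 rad/s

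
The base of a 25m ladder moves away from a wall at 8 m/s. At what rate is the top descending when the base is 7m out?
7/3 ≈ 2.333 m/s

x² + y² = 25²
2x·dx/dt + 2y·dy/dt = 0
dy/dt = -x/y · dx/dt = -7/24 · 8 = -7/3 m/s
The top is descending at 7/3 ≈ 2.333 m/s.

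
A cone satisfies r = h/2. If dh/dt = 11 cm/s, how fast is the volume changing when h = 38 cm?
3971π cm³/s

V = (1/3)π(h/2)²h = πh³/12
dV/dt = πh²/4 · 11
At h = 38: dV/dt = 3971π cm³/s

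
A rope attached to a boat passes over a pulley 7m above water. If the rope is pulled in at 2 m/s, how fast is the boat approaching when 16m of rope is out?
32√23/69 ≈ 2.224 m/s

rope² = x² + 7²
x = √(16² - 7²) = 3√23
dx/dt = (rope/x) · d(rope)/dt = (16/(3√23)) · (-2) = -32√23/69 m/s
The boat approaches at 32√23/69 ≈ 2.224 m/s.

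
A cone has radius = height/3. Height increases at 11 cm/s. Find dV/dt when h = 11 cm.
1331π/9 cm³/s

V = (1/3)π(h/3)²h = πh³/27
dV/dt = πh²/9 · 11
At h = 11: dV/dt = 1331π/9 cm³/s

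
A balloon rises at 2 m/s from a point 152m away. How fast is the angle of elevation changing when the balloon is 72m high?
0.010747 rad/s

tan(θ) = y/152
sec²(θ) · dθ/dt = (1/152) · dy/dt
dθ/dt = cos²(θ)/152 · 2 = 152/(152² + 72²) · 2
dθ/dt = 0.010747 rad/s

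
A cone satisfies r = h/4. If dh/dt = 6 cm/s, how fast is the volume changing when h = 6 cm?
27π/2 cm³/s

V = (1/3)π(h/4)²h = πh³/48
dV/dt = πh²/16 · 6
At h = 6: dV/dt = 27π/2 cm³/s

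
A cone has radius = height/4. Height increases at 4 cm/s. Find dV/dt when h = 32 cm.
256π cm³/s

V = (1/3)π(h/4)²h = πh³/48
dV/dt = πh²/16 · 4
At h = 32: dV/dt = 256π cm³/s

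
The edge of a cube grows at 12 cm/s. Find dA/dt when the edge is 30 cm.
4320 cm²/s

A = 6s²
dA/dt = 12s · ds/dt = 12·30·12 = 4320 cm²/s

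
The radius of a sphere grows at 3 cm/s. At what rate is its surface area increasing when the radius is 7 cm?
168π cm²/s

S = 4πr²
dS/dt = dS/dr · dr/dt = 8πr · 3
At r = 7: dS/dt = 168π cm²/s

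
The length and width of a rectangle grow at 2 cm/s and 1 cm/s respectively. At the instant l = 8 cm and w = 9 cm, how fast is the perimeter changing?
6 cm/s

P = 2(l + w)
dP/dt = 2(dl/dt + dw/dt) = 2(2 + 1) = 6 cm/s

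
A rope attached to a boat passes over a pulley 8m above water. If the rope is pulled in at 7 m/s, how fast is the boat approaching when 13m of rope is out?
13√105/15 ≈ 8.881 m/s

rope² = x² + 8²
x = √(13² - 8²) = √105
dx/dt = (rope/x) · d(rope)/dt = (13/√105) · (-7) = -13√105/15 m/s
The boat approaches at 13√105/15 ≈ 8.881 m/s.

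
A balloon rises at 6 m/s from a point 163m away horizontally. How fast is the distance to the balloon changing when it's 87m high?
261√202/1313 ≈ 2.825 m/s

z² = 163² + y²
z = √(163² + 87²) = 13√202
dz/dt = y/z · dy/dt = 87/(13√202) · 6 = 261√202/1313 ≈ 2.825 m/s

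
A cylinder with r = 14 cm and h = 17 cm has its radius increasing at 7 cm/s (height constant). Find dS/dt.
630π cm²/s

S = 2πrh + 2πr² (lateral + bases)
dS/dt = (2πh + 4πr)·dr/dt = (2π·17 + 4π·14)·7
= 630π cm²/s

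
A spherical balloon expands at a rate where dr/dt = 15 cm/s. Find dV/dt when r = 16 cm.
15360π cm³/s

V = (4/3)πr³
dV/dt = dV/dr · dr/dt = 4πr² · 15
At r = 16: dV/dt = 15360π cm³/s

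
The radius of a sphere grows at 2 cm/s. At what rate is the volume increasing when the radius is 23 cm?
4232π cm³/s

V = (4/3)πr³
dV/dt = dV/dr · dr/dt = 4πr² · 2
At r = 23: dV/dt = 4232π cm³/s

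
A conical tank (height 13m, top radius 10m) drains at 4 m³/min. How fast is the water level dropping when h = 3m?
169/(225π) ≈ 0.2391 m/min

r/h = 10/13, so r = (10/13)h
V = (1/3)πr²h = (1/3)π((10/13)h)²h = (100/507)πh³
dV/dh = (100/169)πh²
dh/dt = (dV/dt)/(dV/dh) = -4/((100/169)π·3²) = -169/(225π) m/min
The level is dropping at 169/(225π) ≈ 0.2391 m/min.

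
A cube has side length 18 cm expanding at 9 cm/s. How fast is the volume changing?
8748 cm³/s

V = s³
dV/dt = 3s² · ds/dt = 3·18²·9 = 8748 cm³/s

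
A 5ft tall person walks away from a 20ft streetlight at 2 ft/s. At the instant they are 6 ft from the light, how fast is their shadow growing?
2/3 ft/s

By similar triangles: 20/(x+s) = 5/s
Solving: s = 5x/15
ds/dt = 5/15 · dx/dt = 1/3 · 2 = 2/3 ft/s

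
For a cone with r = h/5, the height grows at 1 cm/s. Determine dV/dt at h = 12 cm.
144π/25 cm³/s

V = (1/3)π(h/5)²h = πh³/75
dV/dt = πh²/25 · 1
At h = 12: dV/dt = 144π/25 cm³/s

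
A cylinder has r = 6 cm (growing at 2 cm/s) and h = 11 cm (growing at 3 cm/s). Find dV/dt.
372π cm³/s

V = πr²h
dV/dt = 2πrh·dr/dt + πr²·dh/dt
= 2π(6)(11)(2) + π(6)²(3)
= 372π cm³/s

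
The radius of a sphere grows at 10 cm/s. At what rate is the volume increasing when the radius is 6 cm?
1440π cm³/s

V = (4/3)πr³
dV/dt = dV/dr · dr/dt = 4πr² · 10
At r = 6: dV/dt = 1440π cm³/s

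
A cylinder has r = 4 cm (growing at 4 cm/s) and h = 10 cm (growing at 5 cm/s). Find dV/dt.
400π cm³/s

V = πr²h
dV/dt = 2πrh·dr/dt + πr²·dh/dt
= 2π(4)(10)(4) + π(4)²(5)
= 400π cm³/s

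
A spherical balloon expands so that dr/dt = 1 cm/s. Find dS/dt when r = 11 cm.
88π cm²/s

S = 4πr²
dS/dt = dS/dr · dr/dt = 8πr · 1
At r = 11: dS/dt = 88π cm²/s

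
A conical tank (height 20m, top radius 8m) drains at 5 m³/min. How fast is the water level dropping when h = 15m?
5/(36π) ≈ 0.04421 m/min

r/h = 8/20, so r = (2/5)h
V = (1/3)πr²h = (1/3)π((2/5)h)²h = (4/75)πh³
dV/dh = (4/25)πh²
dh/dt = (dV/dt)/(dV/dh) = -5/((4/25)π·15²) = -5/(36π) m/min
The level is dropping at 5/(36π) ≈ 0.04421 m/min.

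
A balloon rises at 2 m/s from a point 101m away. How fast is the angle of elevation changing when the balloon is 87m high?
0.011367 rad/s

tan(θ) = y/101
sec²(θ) · dθ/dt = (1/101) · dy/dt
dθ/dt = cos²(θ)/101 · 2 = 101/(101² + 87²) · 2
dθ/dt = 0.011367 rad/s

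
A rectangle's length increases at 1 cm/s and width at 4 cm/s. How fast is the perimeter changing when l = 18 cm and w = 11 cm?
10 cm/s

P = 2(l + w)
dP/dt = 2(dl/dt + dw/dt) = 2(1 + 4) = 10 cm/s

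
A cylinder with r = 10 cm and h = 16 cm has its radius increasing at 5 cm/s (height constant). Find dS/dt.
360π cm²/s

S = 2πrh + 2πr² (lateral + bases)
dS/dt = (2πh + 4πr)·dr/dt = (2π·16 + 4π·10)·5
= 360π cm²/s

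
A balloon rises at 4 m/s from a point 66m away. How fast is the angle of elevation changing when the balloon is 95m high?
0.019729 rad/s

tan(θ) = y/66
sec²(θ) · dθ/dt = (1/66) · dy/dt
dθ/dt = cos²(θ)/66 · 4 = 66/(66² + 95²) · 4
dθ/dt = 0.019729 rad/s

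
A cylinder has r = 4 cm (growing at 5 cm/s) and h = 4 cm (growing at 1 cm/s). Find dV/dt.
176π cm³/s

V = πr²h
dV/dt = 2πrh·dr/dt + πr²·dh/dt
= 2π(4)(4)(5) + π(4)²(1)
= 176π cm³/s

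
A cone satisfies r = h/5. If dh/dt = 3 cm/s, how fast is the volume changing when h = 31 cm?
2883π/25 cm³/s

V = (1/3)π(h/5)²h = πh³/75
dV/dt = πh²/25 · 3
At h = 31: dV/dt = 2883π/25 cm³/s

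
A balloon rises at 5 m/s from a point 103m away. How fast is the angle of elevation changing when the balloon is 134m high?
0.018029 rad/s

tan(θ) = y/103
sec²(θ) · dθ/dt = (1/103) · dy/dt
dθ/dt = cos²(θ)/103 · 5 = 103/(103² + 134²) · 5
dθ/dt = 0.018029 rad/s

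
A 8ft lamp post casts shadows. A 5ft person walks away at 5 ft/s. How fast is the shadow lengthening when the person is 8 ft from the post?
25/3 ft/s

By similar triangles: 8/(x+s) = 5/s
Solving: s = 5x/3
ds/dt = 5/3 · dx/dt = 5/3 · 5 = 25/3 ft/s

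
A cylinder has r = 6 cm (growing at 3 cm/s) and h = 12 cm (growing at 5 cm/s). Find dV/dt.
612π cm³/s

V = πr²h
dV/dt = 2πrh·dr/dt + πr²·dh/dt
= 2π(6)(12)(3) + π(6)²(5)
= 612π cm³/s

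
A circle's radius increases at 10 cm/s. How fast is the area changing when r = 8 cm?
160π cm²/s

A = πr²
dA/dt = 2πr · dr/dt = 2π(8)(10) = 160π cm²/s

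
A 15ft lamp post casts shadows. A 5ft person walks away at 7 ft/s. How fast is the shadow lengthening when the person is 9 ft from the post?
7/2 ft/s

By similar triangles: 15/(x+s) = 5/s
Solving: s = 5x/10
ds/dt = 5/10 · dx/dt = 1/2 · 7 = 7/2 ft/s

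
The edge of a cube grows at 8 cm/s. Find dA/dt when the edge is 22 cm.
2112 cm²/s

A = 6s²
dA/dt = 12s · ds/dt = 12·22·8 = 2112 cm²/s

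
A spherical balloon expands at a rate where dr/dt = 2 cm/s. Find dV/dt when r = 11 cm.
968π cm³/s

V = (4/3)πr³
dV/dt = dV/dr · dr/dt = 4πr² · 2
At r = 11: dV/dt = 968π cm³/s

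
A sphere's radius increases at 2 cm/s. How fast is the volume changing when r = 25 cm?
5000π cm³/s

V = (4/3)πr³
dV/dt = dV/dr · dr/dt = 4πr² · 2
At r = 25: dV/dt = 5000π cm³/s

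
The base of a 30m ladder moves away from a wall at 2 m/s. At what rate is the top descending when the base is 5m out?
2√35/35 ≈ 0.3381 m/s

x² + y² = 30²
2x·dx/dt + 2y·dy/dt = 0
dy/dt = -x/y · dx/dt = -5/(5√35) · 2 = -2√35/35 m/s
The top is descending at 2√35/35 ≈ 0.3381 m/s.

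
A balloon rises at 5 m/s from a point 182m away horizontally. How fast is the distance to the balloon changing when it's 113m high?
565√45893/45893 ≈ 2.637 m/s

z² = 182² + y²
z = √(182² + 113²) = √45893
dz/dt = y/z · dy/dt = 113/√45893 · 5 = 565√45893/45893 ≈ 2.637 m/s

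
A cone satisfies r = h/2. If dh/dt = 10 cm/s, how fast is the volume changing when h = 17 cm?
1445π/2 cm³/s

V = (1/3)π(h/2)²h = πh³/12
dV/dt = πh²/4 · 10
At h = 17: dV/dt = 1445π/2 cm³/s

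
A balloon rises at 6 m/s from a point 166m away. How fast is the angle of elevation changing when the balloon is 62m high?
0.03172 rad/s

tan(θ) = y/166
sec²(θ) · dθ/dt = (1/166) · dy/dt
dθ/dt = cos²(θ)/166 · 6 = 166/(166² + 62²) · 6
dθ/dt = 0.03172 rad/s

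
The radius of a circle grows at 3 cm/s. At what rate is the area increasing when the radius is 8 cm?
48π cm²/s

A = πr²
dA/dt = 2πr · dr/dt = 2π(8)(3) = 48π cm²/s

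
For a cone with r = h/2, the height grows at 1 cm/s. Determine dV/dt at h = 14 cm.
49π cm³/s

V = (1/3)π(h/2)²h = πh³/12
dV/dt = πh²/4 · 1
At h = 14: dV/dt = 49π cm³/s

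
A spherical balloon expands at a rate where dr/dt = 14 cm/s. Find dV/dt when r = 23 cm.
29624π cm³/s

V = (4/3)πr³
dV/dt = dV/dr · dr/dt = 4πr² · 14
At r = 23: dV/dt = 29624π cm³/s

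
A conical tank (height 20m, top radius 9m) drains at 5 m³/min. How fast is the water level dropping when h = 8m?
125/(324π) ≈ 0.1228 m/min

r/h = 9/20, so r = (9/20)h
V = (1/3)πr²h = (1/3)π((9/20)h)²h = (27/400)πh³
dV/dh = (81/400)πh²
dh/dt = (dV/dt)/(dV/dh) = -5/((81/400)π·8²) = -125/(324π) m/min
The level is dropping at 125/(324π) ≈ 0.1228 m/min.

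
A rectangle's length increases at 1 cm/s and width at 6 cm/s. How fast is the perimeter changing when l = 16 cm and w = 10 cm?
14 cm/s

P = 2(l + w)
dP/dt = 2(dl/dt + dw/dt) = 2(1 + 6) = 14 cm/s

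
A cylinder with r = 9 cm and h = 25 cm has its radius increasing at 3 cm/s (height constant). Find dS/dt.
258π cm²/s

S = 2πrh + 2πr² (lateral + bases)
dS/dt = (2πh + 4πr)·dr/dt = (2π·25 + 4π·9)·3
= 258π cm²/s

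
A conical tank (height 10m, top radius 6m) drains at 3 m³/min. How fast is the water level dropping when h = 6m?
25/(108π) ≈ 0.07368 m/min

r/h = 6/10, so r = (3/5)h
V = (1/3)πr²h = (1/3)π((3/5)h)²h = (3/25)πh³
dV/dh = (9/25)πh²
dh/dt = (dV/dt)/(dV/dh) = -3/((9/25)π·6²) = -25/(108π) m/min
The level is dropping at 25/(108π) ≈ 0.07368 m/min.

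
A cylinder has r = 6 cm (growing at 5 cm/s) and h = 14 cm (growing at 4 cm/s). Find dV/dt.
984π cm³/s

V = πr²h
dV/dt = 2πrh·dr/dt + πr²·dh/dt
= 2π(6)(14)(5) + π(6)²(4)
= 984π cm³/s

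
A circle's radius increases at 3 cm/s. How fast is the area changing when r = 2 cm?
12π cm²/s

A = πr²
dA/dt = 2πr · dr/dt = 2π(2)(3) = 12π cm²/s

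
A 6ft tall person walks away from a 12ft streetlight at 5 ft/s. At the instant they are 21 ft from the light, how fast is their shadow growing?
5 ft/s

By similar triangles: 12/(x+s) = 6/s
Solving: s = 6x/6
ds/dt = 6/6 · dx/dt = 1 · 5 = 5 ft/s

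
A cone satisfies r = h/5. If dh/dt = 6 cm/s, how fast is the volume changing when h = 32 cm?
6144π/25 cm³/s

V = (1/3)π(h/5)²h = πh³/75
dV/dt = πh²/25 · 6
At h = 32: dV/dt = 6144π/25 cm³/s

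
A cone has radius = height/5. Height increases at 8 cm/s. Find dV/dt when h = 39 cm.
12168π/25 cm³/s

V = (1/3)π(h/5)²h = πh³/75
dV/dt = πh²/25 · 8
At h = 39: dV/dt = 12168π/25 cm³/s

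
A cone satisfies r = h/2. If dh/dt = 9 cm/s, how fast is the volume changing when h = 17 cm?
2601π/4 cm³/s

V = (1/3)π(h/2)²h = πh³/12
dV/dt = πh²/4 · 9
At h = 17: dV/dt = 2601π/4 cm³/s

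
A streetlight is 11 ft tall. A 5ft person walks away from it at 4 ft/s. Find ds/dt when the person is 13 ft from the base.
10/3 ft/s

By similar triangles: 11/(x+s) = 5/s
Solving: s = 5x/6
ds/dt = 5/6 · dx/dt = 5/6 · 4 = 10/3 ft/s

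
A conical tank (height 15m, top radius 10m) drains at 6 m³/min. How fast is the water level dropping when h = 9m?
1/(6π) ≈ 0.05305 m/min

r/h = 10/15, so r = (2/3)h
V = (1/3)πr²h = (1/3)π((2/3)h)²h = (4/27)πh³
dV/dh = (4/9)πh²
dh/dt = (dV/dt)/(dV/dh) = -6/((4/9)π·9²) = -1/(6π) m/min
The level is dropping at 1/(6π) ≈ 0.05305 m/min.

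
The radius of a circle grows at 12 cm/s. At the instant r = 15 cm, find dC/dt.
24π cm/s

C = 2πr
dC/dt = 2π · dr/dt = 2π · 12 = 24π cm/s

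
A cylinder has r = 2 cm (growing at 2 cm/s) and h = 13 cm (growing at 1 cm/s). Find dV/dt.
108π cm³/s

V = πr²h
dV/dt = 2πrh·dr/dt + πr²·dh/dt
= 2π(2)(13)(2) + π(2)²(1)
= 108π cm³/s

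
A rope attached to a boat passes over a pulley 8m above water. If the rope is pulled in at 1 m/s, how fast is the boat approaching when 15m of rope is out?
15√161/161 ≈ 1.182 m/s

rope² = x² + 8²
x = √(15² - 8²) = √161
dx/dt = (rope/x) · d(rope)/dt = (15/√161) · (-1) = -15√161/161 m/s
The boat approaches at 15√161/161 ≈ 1.182 m/s.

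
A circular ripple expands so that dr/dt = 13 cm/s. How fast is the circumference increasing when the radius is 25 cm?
26π cm/s

C = 2πr
dC/dt = 2π · dr/dt = 2π · 13 = 26π cm/s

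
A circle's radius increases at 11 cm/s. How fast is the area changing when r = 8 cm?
176π cm²/s

A = πr²
dA/dt = 2πr · dr/dt = 2π(8)(11) = 176π cm²/s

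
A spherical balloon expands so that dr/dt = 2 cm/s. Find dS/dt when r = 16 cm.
256π cm²/s

S = 4πr²
dS/dt = dS/dr · dr/dt = 8πr · 2
At r = 16: dS/dt = 256π cm²/s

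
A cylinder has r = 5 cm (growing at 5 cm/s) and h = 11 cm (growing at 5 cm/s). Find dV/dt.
675π cm³/s

V = πr²h
dV/dt = 2πrh·dr/dt + πr²·dh/dt
= 2π(5)(11)(5) + π(5)²(5)
= 675π cm³/s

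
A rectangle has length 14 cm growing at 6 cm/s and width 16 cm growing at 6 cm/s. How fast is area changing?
180 cm²/s

A = lw
dA/dt = w·dl/dt + l·dw/dt = 16·6 + 14·6 = 180 cm²/s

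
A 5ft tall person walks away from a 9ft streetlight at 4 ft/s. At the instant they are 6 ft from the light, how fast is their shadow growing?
5 ft/s

By similar triangles: 9/(x+s) = 5/s
Solving: s = 5x/4
ds/dt = 5/4 · dx/dt = 5/4 · 4 = 5 ft/s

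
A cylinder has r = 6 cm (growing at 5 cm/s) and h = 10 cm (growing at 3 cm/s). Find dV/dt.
708π cm³/s

V = πr²h
dV/dt = 2πrh·dr/dt + πr²·dh/dt
= 2π(6)(10)(5) + π(6)²(3)
= 708π cm³/s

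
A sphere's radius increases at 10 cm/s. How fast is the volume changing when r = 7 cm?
1960π cm³/s

V = (4/3)πr³
dV/dt = dV/dr · dr/dt = 4πr² · 10
At r = 7: dV/dt = 1960π cm³/s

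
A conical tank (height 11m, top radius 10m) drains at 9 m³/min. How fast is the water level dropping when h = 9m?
121/(900π) ≈ 0.04279 m/min

r/h = 10/11, so r = (10/11)h
V = (1/3)πr²h = (1/3)π((10/11)h)²h = (100/363)πh³
dV/dh = (100/121)πh²
dh/dt = (dV/dt)/(dV/dh) = -9/((100/121)π·9²) = -121/(900π) m/min
The level is dropping at 121/(900π) ≈ 0.04279 m/min.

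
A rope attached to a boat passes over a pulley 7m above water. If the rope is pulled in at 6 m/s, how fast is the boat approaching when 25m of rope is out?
25/4 = 6.25 m/s

rope² = x² + 7²
x = √(25² - 7²) = 24
dx/dt = (rope/x) · d(rope)/dt = (25/24) · (-6) = -25/4 m/s
The boat approaches at 25/4 = 6.25 m/s.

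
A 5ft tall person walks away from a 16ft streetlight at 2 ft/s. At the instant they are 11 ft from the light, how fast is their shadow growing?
10/11 ft/s

By similar triangles: 16/(x+s) = 5/s
Solving: s = 5x/11
ds/dt = 5/11 · dx/dt = 5/11 · 2 = 10/11 ft/s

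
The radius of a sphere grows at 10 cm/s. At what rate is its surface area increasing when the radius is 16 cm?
1280π cm²/s

S = 4πr²
dS/dt = dS/dr · dr/dt = 8πr · 10
At r = 16: dS/dt = 1280π cm²/s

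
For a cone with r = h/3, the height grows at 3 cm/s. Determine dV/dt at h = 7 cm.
49π/3 cm³/s

V = (1/3)π(h/3)²h = πh³/27
dV/dt = πh²/9 · 3
At h = 7: dV/dt = 49π/3 cm³/s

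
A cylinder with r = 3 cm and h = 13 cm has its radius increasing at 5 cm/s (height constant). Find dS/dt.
190π cm²/s

S = 2πrh + 2πr² (lateral + bases)
dS/dt = (2πh + 4πr)·dr/dt = (2π·13 + 4π·3)·5
= 190π cm²/s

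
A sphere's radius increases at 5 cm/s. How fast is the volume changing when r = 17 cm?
5780π cm³/s

V = (4/3)πr³
dV/dt = dV/dr · dr/dt = 4πr² · 5
At r = 17: dV/dt = 5780π cm³/s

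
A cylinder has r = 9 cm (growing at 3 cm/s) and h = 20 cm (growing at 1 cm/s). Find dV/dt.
1161π cm³/s

V = πr²h
dV/dt = 2πrh·dr/dt + πr²·dh/dt
= 2π(9)(20)(3) + π(9)²(1)
= 1161π cm³/s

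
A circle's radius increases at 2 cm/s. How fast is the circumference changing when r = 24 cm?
4π cm/s

C = 2πr
dC/dt = 2π · dr/dt = 2π · 2 = 4π cm/s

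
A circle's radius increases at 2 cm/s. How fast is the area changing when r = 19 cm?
76π cm²/s

A = πr²
dA/dt = 2πr · dr/dt = 2π(19)(2) = 76π cm²/s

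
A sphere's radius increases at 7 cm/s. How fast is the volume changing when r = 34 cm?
32368π cm³/s

V = (4/3)πr³
dV/dt = dV/dr · dr/dt = 4πr² · 7
At r = 34: dV/dt = 32368π cm³/s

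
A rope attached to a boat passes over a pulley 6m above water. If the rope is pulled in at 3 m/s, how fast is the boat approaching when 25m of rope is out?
75√589/589 ≈ 3.09 m/s

rope² = x² + 6²
x = √(25² - 6²) = √589
dx/dt = (rope/x) · d(rope)/dt = (25/√589) · (-3) = -75√589/589 m/s
The boat approaches at 75√589/589 ≈ 3.09 m/s.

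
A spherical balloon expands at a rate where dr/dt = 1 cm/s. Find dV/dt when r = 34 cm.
4624π cm³/s

V = (4/3)πr³
dV/dt = dV/dr · dr/dt = 4πr² · 1
At r = 34: dV/dt = 4624π cm³/s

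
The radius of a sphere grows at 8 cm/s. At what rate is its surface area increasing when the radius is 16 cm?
1024π cm²/s

S = 4πr²
dS/dt = dS/dr · dr/dt = 8πr · 8
At r = 16: dS/dt = 1024π cm²/s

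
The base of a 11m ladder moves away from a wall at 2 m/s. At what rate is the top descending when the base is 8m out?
16√57/57 ≈ 2.119 m/s

x² + y² = 11²
2x·dx/dt + 2y·dy/dt = 0
dy/dt = -x/y · dx/dt = -8/√57 · 2 = -16√57/57 m/s
The top is descending at 16√57/57 ≈ 2.119 m/s.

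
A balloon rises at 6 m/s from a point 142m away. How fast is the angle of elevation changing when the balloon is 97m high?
0.02881 rad/s

tan(θ) = y/142
sec²(θ) · dθ/dt = (1/142) · dy/dt
dθ/dt = cos²(θ)/142 · 6 = 142/(142² + 97²) · 6
dθ/dt = 0.02881 rad/s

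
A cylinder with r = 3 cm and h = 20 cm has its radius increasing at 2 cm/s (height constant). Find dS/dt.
104π cm²/s

S = 2πrh + 2πr² (lateral + bases)
dS/dt = (2πh + 4πr)·dr/dt = (2π·20 + 4π·3)·2
= 104π cm²/s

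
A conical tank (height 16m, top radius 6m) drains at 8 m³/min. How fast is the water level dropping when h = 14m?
128/(441π) ≈ 0.09239 m/min

r/h = 6/16, so r = (3/8)h
V = (1/3)πr²h = (1/3)π((3/8)h)²h = (3/64)πh³
dV/dh = (9/64)πh²
dh/dt = (dV/dt)/(dV/dh) = -8/((9/64)π·14²) = -128/(441π) m/min
The level is dropping at 128/(441π) ≈ 0.09239 m/min.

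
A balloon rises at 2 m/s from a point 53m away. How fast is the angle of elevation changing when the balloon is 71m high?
0.013503 rad/s

tan(θ) = y/53
sec²(θ) · dθ/dt = (1/53) · dy/dt
dθ/dt = cos²(θ)/53 · 2 = 53/(53² + 71²) · 2
dθ/dt = 0.013503 rad/s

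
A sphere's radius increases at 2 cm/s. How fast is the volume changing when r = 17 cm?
2312π cm³/s

V = (4/3)πr³
dV/dt = dV/dr · dr/dt = 4πr² · 2
At r = 17: dV/dt = 2312π cm³/s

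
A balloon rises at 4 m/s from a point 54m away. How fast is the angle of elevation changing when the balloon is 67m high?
0.029169 rad/s

tan(θ) = y/54
sec²(θ) · dθ/dt = (1/54) · dy/dt
dθ/dt = cos²(θ)/54 · 4 = 54/(54² + 67²) · 4
dθ/dt = 0.029169 rad/s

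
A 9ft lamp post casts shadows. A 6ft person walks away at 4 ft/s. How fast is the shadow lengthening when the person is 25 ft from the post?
8 ft/s

By similar triangles: 9/(x+s) = 6/s
Solving: s = 6x/3
ds/dt = 6/3 · dx/dt = 2 · 4 = 8 ft/s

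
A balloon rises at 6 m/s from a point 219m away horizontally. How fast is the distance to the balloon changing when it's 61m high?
183√51682/25841 ≈ 1.61 m/s

z² = 219² + y²
z = √(219² + 61²) = √51682
dz/dt = y/z · dy/dt = 61/√51682 · 6 = 183√51682/25841 ≈ 1.61 m/s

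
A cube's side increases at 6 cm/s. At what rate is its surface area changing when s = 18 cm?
1296 cm²/s

A = 6s²
dA/dt = 12s · ds/dt = 12·18·6 = 1296 cm²/s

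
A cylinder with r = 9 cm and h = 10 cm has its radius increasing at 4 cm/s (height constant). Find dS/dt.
224π cm²/s

S = 2πrh + 2πr² (lateral + bases)
dS/dt = (2πh + 4πr)·dr/dt = (2π·10 + 4π·9)·4
= 224π cm²/s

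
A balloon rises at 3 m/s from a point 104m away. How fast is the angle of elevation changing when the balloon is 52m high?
0.023077 rad/s

tan(θ) = y/104
sec²(θ) · dθ/dt = (1/104) · dy/dt
dθ/dt = cos²(θ)/104 · 3 = 104/(104² + 52²) · 3
dθ/dt = 0.023077 rad/s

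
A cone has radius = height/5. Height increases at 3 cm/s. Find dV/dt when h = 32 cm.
3072π/25 cm³/s

V = (1/3)π(h/5)²h = πh³/75
dV/dt = πh²/25 · 3
At h = 32: dV/dt = 3072π/25 cm³/s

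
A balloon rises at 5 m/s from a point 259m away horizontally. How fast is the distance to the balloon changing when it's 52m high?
52√69785/13957 ≈ 0.9842 m/s

z² = 259² + y²
z = √(259² + 52²) = √69785
dz/dt = y/z · dy/dt = 52/√69785 · 5 = 52√69785/13957 ≈ 0.9842 m/s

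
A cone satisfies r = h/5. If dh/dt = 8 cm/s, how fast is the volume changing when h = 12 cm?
1152π/25 cm³/s

V = (1/3)π(h/5)²h = πh³/75
dV/dt = πh²/25 · 8
At h = 12: dV/dt = 1152π/25 cm³/s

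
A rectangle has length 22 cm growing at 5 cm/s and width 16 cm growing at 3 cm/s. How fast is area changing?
146 cm²/s

A = lw
dA/dt = w·dl/dt + l·dw/dt = 16·5 + 22·3 = 146 cm²/s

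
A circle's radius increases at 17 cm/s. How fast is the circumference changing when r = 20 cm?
34π cm/s

C = 2πr
dC/dt = 2π · dr/dt = 2π · 17 = 34π cm/s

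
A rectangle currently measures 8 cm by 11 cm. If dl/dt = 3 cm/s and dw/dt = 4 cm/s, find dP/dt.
14 cm/s

P = 2(l + w)
dP/dt = 2(dl/dt + dw/dt) = 2(3 + 4) = 14 cm/s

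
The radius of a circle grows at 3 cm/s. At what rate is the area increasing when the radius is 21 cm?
126π cm²/s

A = πr²
dA/dt = 2πr · dr/dt = 2π(21)(3) = 126π cm²/s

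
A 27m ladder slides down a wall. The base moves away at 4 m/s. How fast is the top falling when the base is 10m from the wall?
40√629/629 ≈ 1.595 m/s

x² + y² = 27²
2x·dx/dt + 2y·dy/dt = 0
dy/dt = -x/y · dx/dt = -10/√629 · 4 = -40√629/629 m/s
The top is descending at 40√629/629 ≈ 1.595 m/s.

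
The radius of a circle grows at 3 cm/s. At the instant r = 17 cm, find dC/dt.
6π cm/s

C = 2πr
dC/dt = 2π · dr/dt = 2π · 3 = 6π cm/s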